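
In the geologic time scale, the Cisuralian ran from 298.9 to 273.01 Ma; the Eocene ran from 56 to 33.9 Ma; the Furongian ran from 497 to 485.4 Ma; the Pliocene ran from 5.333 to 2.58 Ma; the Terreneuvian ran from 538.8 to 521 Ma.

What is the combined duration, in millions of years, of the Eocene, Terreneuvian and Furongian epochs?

51.5 million years

Duration is start − end for each: (56 − 33.9) + (538.8 − 521) + (497 − 485.4).
That is 22.1 + 17.8 + 11.6, which totals 51.5 million years.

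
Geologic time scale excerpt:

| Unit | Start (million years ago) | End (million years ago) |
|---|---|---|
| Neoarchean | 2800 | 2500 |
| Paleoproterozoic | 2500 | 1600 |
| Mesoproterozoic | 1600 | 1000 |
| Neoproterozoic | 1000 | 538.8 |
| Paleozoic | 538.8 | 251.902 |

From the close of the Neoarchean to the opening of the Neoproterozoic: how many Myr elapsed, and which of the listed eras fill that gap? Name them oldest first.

1500 million years; Paleoproterozoic, Mesoproterozoic

The Neoarchean closes at 2500 Ma and the Neoproterozoic opens at 1000 Ma, so the interval is 2500 − 1000 = 1500 Myr.
An era fits inside if it starts at or after 2500 Ma and ends at or before 1000 Ma; oldest first that gives Paleoproterozoic, Mesoproterozoic.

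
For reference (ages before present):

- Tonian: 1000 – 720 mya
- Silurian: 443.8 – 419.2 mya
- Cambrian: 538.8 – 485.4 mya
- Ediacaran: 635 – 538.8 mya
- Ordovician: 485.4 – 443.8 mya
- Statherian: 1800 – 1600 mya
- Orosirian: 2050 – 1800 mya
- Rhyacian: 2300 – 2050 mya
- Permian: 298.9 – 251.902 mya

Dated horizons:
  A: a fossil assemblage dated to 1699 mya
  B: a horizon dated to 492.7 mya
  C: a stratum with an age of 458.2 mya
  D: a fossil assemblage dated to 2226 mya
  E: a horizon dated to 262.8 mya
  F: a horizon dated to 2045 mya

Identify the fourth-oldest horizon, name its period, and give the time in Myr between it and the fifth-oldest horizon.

B, in the Cambrian; 34.5 million years to C

Larger Ma means older, so oldest first: D 2226 > F 2045 > A 1699 > B 492.7 > C 458.2 > E 262.8.
Counting 4 along gives B (492.7 Ma); the excerpt puts that inside the Cambrian, 538.8–485.4 Ma.
Next in line is C (458.2 Ma), and 492.7 − 458.2 = 34.5 Myr.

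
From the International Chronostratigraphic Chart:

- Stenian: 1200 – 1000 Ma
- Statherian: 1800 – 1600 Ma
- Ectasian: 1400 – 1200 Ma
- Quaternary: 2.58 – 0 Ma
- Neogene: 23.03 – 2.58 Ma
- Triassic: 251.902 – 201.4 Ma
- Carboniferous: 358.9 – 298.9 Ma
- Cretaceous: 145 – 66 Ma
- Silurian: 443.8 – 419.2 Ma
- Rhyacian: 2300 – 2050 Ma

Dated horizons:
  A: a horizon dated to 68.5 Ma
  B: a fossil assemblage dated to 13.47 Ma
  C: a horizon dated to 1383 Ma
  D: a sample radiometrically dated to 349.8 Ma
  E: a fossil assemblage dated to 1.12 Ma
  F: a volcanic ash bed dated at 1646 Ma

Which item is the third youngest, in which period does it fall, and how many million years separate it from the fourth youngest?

A, in the Cretaceous; 281.3 million years to D

Smaller Ma means younger, so youngest first: E 1.12 < B 13.47 < A 68.5 < D 349.8 < C 1383 < F 1646.
Counting 3 along gives A (68.5 Ma); the excerpt puts that inside the Cretaceous, 145–66 Ma.
Next in line is D (349.8 Ma), and 349.8 − 68.5 = 281.3 Myr.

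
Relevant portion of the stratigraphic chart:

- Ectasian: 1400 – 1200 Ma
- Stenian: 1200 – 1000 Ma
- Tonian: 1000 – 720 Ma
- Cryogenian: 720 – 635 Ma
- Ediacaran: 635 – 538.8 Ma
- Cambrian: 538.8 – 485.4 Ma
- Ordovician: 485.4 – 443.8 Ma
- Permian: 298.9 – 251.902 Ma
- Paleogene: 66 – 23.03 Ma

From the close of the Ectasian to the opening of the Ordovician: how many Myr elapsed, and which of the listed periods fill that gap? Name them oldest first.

End of Ectasian = 1200 Ma; start of Ordovician = 485.4 Ma.
Gap = 1200 − 485.4 = 714.6 Myr.
Periods wholly inside 1200–485.4 Ma: Stenian (1200–1000), Tonian (1000–720), Cryogenian (720–635), Ediacaran (635–538.8), Cambrian (538.8–485.4).

714.6 million years; Stenian, Tonian, Cryogenian, Ediacaran, Cambrian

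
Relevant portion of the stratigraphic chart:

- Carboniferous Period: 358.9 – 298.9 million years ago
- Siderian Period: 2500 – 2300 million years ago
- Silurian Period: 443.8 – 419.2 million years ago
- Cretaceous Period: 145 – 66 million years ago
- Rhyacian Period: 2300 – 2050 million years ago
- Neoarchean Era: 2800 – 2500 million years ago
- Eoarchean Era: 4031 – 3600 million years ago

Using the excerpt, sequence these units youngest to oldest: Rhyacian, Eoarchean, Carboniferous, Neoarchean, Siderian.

Read off each span (Ma): Rhyacian 2300–2050; Eoarchean 4031–3600; Carboniferous 358.9–298.9; Neoarchean 2800–2500; Siderian 2500–2300.
Larger Ma is older, so oldest→youngest is Eoarchean, Neoarchean, Siderian, Rhyacian, Carboniferous; reverse it for youngest→oldest.

Carboniferous, Rhyacian, Siderian, Neoarchean, Eoarchean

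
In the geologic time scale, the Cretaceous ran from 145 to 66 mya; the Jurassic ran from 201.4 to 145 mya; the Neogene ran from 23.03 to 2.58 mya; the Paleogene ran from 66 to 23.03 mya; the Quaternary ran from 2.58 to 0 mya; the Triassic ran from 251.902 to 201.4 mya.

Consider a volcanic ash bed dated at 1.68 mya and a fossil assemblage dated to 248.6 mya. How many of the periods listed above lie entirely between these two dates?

The older date is 248.6 Ma and the younger is 1.68 Ma.
Periods with start < 248.6 and end > 1.68 Ma: Jurassic (201.4–145), Cretaceous (145–66), Paleogene (66–23.03), Neogene (23.03–2.58).
That is 4 complete periods.

4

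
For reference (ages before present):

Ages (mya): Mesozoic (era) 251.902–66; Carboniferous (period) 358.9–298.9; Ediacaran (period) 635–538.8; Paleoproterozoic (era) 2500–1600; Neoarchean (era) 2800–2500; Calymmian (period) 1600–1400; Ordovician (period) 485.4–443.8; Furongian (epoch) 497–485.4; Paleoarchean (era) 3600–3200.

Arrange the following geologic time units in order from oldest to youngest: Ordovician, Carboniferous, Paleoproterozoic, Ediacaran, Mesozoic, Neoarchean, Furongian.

Read off each span (Ma): Ordovician 485.4–443.8; Carboniferous 358.9–298.9; Paleoproterozoic 2500–1600; Ediacaran 635–538.8; Mesozoic 251.902–66; Neoarchean 2800–2500; Furongian 497–485.4.
Larger Ma is older, so oldest→youngest is Neoarchean, Paleoproterozoic, Ediacaran, Furongian, Ordovician, Carboniferous, Mesozoic.

Neoarchean, Paleoproterozoic, Ediacaran, Furongian, Ordovician, Carboniferous, Mesozoic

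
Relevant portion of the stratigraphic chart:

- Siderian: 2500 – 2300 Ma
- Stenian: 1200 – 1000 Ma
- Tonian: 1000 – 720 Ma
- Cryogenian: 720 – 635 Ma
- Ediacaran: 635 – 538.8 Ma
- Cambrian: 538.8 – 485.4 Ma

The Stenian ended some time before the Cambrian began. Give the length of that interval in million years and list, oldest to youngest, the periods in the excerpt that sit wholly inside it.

461.2 million years; Tonian, Cryogenian, Ediacaran

End of Stenian = 1000 Ma; start of Cambrian = 538.8 Ma.
Gap = 1000 − 538.8 = 461.2 Myr.
Periods wholly inside 1000–538.8 Ma: Tonian (1000–720), Cryogenian (720–635), Ediacaran (635–538.8).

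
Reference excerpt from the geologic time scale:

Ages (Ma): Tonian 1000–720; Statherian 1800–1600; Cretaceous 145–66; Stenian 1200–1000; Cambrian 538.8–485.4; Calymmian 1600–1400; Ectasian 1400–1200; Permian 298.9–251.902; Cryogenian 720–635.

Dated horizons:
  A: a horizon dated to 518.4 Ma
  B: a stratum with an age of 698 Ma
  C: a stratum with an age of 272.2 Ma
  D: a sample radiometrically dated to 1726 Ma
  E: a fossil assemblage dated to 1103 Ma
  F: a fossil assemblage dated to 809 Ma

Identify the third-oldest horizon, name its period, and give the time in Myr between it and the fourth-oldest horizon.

Sorted oldest-first by Ma: D (1726), E (1103), F (809), B (698), A (518.4), C (272.2).
The third oldest is F at 809 Ma, which lies in 1000–720 Ma: the Tonian.
The fourth oldest is B at 698 Ma; separation = |809 − 698| = 111 Myr.

F, in the Tonian; 111 million years to B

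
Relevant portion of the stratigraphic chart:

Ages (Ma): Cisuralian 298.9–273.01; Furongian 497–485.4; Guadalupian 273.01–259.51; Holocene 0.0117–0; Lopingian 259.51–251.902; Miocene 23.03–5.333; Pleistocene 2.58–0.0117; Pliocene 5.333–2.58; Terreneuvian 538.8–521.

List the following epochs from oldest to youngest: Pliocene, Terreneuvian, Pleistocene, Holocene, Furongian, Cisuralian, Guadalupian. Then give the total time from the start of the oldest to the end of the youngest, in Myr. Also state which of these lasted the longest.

Terreneuvian, Furongian, Cisuralian, Guadalupian, Pliocene, Pleistocene, Holocene; total span 538.8 Myr; longest is Cisuralian

Start ages (Ma): Terreneuvian 538.8, Furongian 497, Cisuralian 298.9, Guadalupian 273.01, Pliocene 5.333, Pleistocene 2.58, Holocene 0.0117.
Ordered oldest to youngest: Terreneuvian, Furongian, Cisuralian, Guadalupian, Pliocene, Pleistocene, Holocene.
Span = 538.8 − 0 = 538.8 Myr.
Durations: Pleistocene 2.5683, Furongian 11.6, Guadalupian 13.5, Cisuralian 25.89, Holocene 0.0117, Terreneuvian 17.8, Pliocene 2.753 → longest is Cisuralian (25.89 Myr).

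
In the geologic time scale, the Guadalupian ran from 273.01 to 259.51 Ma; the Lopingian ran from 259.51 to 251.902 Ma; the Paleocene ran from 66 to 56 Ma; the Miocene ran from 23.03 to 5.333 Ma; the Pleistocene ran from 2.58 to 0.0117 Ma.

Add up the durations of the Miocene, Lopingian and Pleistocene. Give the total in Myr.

Each duration: Miocene = 17.697; Lopingian = 7.608; Pleistocene = 2.5683.
Sum: 17.697 + 7.608 + 2.5683 = 27.8733 Myr.

27.8733 million years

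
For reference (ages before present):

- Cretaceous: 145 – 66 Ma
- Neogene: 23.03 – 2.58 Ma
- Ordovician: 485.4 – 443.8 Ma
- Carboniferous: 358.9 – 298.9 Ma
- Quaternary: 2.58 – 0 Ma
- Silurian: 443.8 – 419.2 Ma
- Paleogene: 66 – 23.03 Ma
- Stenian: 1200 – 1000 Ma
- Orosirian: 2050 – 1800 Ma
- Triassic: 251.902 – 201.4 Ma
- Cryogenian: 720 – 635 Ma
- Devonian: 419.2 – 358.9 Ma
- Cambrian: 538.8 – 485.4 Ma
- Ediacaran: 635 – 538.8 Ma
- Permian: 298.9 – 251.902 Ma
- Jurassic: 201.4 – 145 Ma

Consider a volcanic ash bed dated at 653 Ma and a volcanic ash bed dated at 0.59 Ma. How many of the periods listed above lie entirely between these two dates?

653 Ma sits inside the Cryogenian (720–635) and 0.59 Ma inside the Quaternary (2.58–0); neither of those is wholly between the two dates.
The listed periods lying completely between them are Ediacaran, Cambrian, Ordovician, Silurian, Devonian, Carboniferous, Permian, Triassic, Jurassic, Cretaceous, Paleogene, Neogene — 12 in all.

12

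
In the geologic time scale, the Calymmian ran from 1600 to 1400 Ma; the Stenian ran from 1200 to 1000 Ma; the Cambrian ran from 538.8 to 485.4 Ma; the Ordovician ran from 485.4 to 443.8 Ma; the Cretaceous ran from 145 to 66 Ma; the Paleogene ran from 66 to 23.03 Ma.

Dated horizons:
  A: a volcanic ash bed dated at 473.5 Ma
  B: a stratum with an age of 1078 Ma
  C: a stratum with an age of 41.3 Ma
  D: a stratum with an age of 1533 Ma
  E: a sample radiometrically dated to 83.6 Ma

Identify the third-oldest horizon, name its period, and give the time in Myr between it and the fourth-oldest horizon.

Sorted oldest-first by Ma: D (1533), B (1078), A (473.5), E (83.6), C (41.3).
The third oldest is A at 473.5 Ma, which lies in 485.4–443.8 Ma: the Ordovician.
The fourth oldest is E at 83.6 Ma; separation = |473.5 − 83.6| = 389.9 Myr.

A, in the Ordovician; 389.9 million years to E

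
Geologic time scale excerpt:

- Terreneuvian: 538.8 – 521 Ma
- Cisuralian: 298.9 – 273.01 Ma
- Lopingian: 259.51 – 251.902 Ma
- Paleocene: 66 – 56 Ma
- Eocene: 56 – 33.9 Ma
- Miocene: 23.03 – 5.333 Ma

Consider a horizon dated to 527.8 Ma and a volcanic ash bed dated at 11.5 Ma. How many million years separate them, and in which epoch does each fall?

Elapsed time: 527.8 − 11.5 = 516.3 Myr.
527.8 Ma lies within 538.8–521 Ma: Terreneuvian.
11.5 Ma lies within 23.03–5.333 Ma: Miocene.

516.3 million years apart; the first in the Terreneuvian, the second in the Miocene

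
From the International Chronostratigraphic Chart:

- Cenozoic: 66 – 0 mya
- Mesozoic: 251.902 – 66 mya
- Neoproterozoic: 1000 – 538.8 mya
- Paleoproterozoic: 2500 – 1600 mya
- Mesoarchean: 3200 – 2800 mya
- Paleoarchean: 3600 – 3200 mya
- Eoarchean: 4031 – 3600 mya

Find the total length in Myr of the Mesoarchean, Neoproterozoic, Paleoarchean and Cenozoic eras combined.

Duration is start − end for each: (3200 − 2800) + (1000 − 538.8) + (3600 − 3200) + (66 − 0).
That is 400 + 461.2 + 400 + 66, which totals 1327.2 million years.

1327.2 million years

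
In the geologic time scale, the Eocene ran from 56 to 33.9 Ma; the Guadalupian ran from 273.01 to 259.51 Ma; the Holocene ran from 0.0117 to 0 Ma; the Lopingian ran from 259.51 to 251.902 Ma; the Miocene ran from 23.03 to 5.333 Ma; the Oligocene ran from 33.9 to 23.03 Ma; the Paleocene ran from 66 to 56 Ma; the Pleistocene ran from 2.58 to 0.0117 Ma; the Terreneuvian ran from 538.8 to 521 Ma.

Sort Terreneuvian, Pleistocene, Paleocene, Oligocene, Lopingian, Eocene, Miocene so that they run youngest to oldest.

The oldest of these is Terreneuvian (starts 538.8 Ma) and the youngest is Pleistocene (ends 0.0117 Ma).
In between, by decreasing start age: Lopingian (259.51), Paleocene (66), Eocene (56), Oligocene (33.9), Miocene (23.03).
Listing youngest first means reversing that sequence.

Pleistocene, Miocene, Oligocene, Eocene, Paleocene, Lopingian, Terreneuvian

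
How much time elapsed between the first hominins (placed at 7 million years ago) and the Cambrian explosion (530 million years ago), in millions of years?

530 − 7 = 523 million years.

523 million years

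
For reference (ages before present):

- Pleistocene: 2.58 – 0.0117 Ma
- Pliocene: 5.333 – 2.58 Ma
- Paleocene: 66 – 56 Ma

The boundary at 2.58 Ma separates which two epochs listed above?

Pliocene and Pleistocene

The Pliocene ends at 2.58 Ma and the Pleistocene begins at 2.58 Ma, so they share that boundary.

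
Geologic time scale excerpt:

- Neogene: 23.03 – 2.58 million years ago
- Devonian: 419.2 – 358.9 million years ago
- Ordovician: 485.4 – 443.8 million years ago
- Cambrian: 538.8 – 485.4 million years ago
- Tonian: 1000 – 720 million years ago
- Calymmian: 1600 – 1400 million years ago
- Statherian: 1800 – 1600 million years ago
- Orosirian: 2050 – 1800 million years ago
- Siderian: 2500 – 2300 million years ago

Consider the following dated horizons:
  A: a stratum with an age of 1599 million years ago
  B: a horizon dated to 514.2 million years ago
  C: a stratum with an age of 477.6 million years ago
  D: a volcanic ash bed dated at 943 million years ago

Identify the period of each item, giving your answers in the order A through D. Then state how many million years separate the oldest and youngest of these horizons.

A — Calymmian; B — Cambrian; C — Ordovician; D — Tonian; span 1121.4 million years

A: 1599 Ma lies in 1600–1400 Ma, so Calymmian.
B: 514.2 Ma lies in 538.8–485.4 Ma, so Cambrian.
C: 477.6 Ma lies in 485.4–443.8 Ma, so Ordovician.
D: 943 Ma lies in 1000–720 Ma, so Tonian.
Oldest = 1599 Ma, youngest = 477.6 Ma → span 1121.4 Myr.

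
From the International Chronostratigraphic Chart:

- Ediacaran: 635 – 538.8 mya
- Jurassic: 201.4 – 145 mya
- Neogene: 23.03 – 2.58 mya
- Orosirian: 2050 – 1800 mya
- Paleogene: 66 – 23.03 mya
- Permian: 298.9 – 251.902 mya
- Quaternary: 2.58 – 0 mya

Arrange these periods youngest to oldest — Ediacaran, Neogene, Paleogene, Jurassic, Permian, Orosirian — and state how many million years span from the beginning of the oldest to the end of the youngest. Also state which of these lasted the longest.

Neogene, Paleogene, Jurassic, Permian, Ediacaran, Orosirian; total span 2047.42 Myr; longest is Orosirian

Start ages (Ma): Orosirian 2050, Ediacaran 635, Permian 298.9, Jurassic 201.4, Paleogene 66, Neogene 23.03.
Ordered youngest to oldest: Neogene, Paleogene, Jurassic, Permian, Ediacaran, Orosirian.
Span = 2050 − 2.58 = 2047.42 Myr.
Durations: Neogene 20.45, Ediacaran 96.2, Permian 46.998, Orosirian 250, Paleogene 42.97, Jurassic 56.4 → longest is Orosirian (250 Myr).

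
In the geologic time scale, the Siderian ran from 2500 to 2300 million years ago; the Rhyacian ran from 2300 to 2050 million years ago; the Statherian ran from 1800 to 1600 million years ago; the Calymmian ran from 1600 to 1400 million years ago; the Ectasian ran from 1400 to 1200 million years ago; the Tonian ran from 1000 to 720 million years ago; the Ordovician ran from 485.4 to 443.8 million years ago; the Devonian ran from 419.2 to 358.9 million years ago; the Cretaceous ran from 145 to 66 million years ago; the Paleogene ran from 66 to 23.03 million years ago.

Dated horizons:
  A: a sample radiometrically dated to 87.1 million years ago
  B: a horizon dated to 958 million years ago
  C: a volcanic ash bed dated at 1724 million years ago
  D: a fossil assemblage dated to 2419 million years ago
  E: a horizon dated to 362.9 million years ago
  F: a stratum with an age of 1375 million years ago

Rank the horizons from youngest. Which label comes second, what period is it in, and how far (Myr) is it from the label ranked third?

Smaller Ma means younger, so youngest first: A 87.1 < E 362.9 < B 958 < F 1375 < C 1724 < D 2419.
Counting 2 along gives E (362.9 Ma); the excerpt puts that inside the Devonian, 419.2–358.9 Ma.
Next in line is B (958 Ma), and 958 − 362.9 = 595.1 Myr.

E, in the Devonian; 595.1 million years to B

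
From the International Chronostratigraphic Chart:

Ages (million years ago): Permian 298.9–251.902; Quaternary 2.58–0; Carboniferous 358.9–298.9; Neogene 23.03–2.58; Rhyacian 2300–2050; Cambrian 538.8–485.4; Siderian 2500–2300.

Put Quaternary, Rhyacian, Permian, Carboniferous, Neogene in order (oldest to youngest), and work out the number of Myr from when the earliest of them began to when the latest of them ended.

From the excerpt: Quaternary 2.58–0; Rhyacian 2300–2050; Permian 298.9–251.902; Carboniferous 358.9–298.9; Neogene 23.03–2.58 (Ma).
Larger Ma is earlier, so the oldest is Rhyacian and the youngest is Quaternary; oldest to youngest: Rhyacian, Carboniferous, Permian, Neogene, Quaternary.
Oldest start 2300 minus youngest end 0 gives 2300 Myr overall.

Rhyacian, Carboniferous, Permian, Neogene, Quaternary; total span 2300 Myr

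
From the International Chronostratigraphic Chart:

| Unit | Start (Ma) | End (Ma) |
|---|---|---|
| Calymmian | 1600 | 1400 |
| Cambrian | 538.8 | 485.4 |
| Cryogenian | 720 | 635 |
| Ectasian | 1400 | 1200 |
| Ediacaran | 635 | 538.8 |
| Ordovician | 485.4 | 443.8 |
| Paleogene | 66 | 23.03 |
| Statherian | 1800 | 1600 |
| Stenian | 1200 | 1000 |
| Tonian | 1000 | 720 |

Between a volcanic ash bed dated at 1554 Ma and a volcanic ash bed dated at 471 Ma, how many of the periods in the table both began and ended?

The older date is 1554 Ma and the younger is 471 Ma.
Periods with start < 1554 and end > 471 Ma: Ectasian (1400–1200), Stenian (1200–1000), Tonian (1000–720), Cryogenian (720–635), Ediacaran (635–538.8), Cambrian (538.8–485.4).
That is 6 complete periods.

6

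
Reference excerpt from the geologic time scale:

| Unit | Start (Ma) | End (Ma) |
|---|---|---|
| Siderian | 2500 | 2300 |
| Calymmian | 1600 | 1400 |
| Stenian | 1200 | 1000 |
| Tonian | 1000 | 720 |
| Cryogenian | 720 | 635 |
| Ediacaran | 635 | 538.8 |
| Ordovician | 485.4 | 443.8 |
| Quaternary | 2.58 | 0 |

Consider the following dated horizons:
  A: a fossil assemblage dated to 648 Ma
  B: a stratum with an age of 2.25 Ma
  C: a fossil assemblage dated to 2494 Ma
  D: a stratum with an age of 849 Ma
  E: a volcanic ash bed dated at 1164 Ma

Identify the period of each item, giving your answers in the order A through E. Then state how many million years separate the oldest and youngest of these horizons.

Match each age against the start–end ranges in the excerpt: A = 648 Ma → Cryogenian (720–635); B = 2.25 Ma → Quaternary (2.58–0); C = 2494 Ma → Siderian (2500–2300); D = 849 Ma → Tonian (1000–720); E = 1164 Ma → Stenian (1200–1000).
The largest age is 2494 Ma and the smallest is 2.25 Ma; their difference is 2491.75 Myr.

A — Cryogenian; B — Quaternary; C — Siderian; D — Tonian; E — Stenian; span 2491.75 million years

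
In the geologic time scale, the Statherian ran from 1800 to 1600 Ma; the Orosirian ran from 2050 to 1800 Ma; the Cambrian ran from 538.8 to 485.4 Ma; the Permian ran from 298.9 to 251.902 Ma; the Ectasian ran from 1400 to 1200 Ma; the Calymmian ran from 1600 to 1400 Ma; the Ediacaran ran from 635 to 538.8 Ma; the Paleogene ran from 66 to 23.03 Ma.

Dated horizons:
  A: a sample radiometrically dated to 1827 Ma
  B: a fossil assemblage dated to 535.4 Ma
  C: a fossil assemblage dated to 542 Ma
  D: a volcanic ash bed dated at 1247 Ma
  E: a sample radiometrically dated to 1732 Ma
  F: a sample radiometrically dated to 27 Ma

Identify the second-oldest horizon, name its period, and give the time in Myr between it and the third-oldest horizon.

E, in the Statherian; 485 million years to D

Sorted oldest-first by Ma: A (1827), E (1732), D (1247), C (542), B (535.4), F (27).
The second oldest is E at 1732 Ma, which lies in 1800–1600 Ma: the Statherian.
The third oldest is D at 1247 Ma; separation = |1732 − 1247| = 485 Myr.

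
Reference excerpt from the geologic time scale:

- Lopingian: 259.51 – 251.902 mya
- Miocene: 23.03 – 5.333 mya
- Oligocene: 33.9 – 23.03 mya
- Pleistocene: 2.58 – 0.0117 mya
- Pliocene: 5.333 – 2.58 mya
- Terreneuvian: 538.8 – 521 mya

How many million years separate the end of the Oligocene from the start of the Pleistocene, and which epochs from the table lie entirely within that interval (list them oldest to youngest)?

20.45 million years; Miocene, Pliocene

The Oligocene closes at 23.03 Ma and the Pleistocene opens at 2.58 Ma, so the interval is 23.03 − 2.58 = 20.45 Myr.
An epoch fits inside if it starts at or after 23.03 Ma and ends at or before 2.58 Ma; oldest first that gives Miocene, Pliocene.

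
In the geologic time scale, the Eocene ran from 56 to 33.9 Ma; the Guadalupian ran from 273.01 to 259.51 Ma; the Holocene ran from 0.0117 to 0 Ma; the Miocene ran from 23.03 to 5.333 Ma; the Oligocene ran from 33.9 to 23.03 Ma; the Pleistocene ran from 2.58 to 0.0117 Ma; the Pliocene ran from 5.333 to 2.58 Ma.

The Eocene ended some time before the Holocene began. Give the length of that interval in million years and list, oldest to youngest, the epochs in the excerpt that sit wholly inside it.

End of Eocene = 33.9 Ma; start of Holocene = 0.0117 Ma.
Gap = 33.9 − 0.0117 = 33.8883 Myr.
Epochs wholly inside 33.9–0.0117 Ma: Oligocene (33.9–23.03), Miocene (23.03–5.333), Pliocene (5.333–2.58), Pleistocene (2.58–0.0117).

33.8883 million years; Oligocene, Miocene, Pliocene, Pleistocene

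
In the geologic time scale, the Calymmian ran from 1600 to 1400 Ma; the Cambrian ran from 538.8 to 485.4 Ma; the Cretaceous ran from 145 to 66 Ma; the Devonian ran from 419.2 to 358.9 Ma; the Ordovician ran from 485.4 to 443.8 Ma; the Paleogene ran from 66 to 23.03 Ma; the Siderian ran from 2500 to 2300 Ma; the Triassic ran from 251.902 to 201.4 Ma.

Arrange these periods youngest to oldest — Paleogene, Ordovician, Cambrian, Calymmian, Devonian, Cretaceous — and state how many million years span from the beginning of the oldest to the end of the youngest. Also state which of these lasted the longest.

Start ages (Ma): Calymmian 1600, Cambrian 538.8, Ordovician 485.4, Devonian 419.2, Cretaceous 145, Paleogene 66.
Ordered youngest to oldest: Paleogene, Cretaceous, Devonian, Ordovician, Cambrian, Calymmian.
Span = 1600 − 23.03 = 1576.97 Myr.
Durations: Calymmian 200, Devonian 60.3, Cretaceous 79, Cambrian 53.4, Paleogene 42.97, Ordovician 41.6 → longest is Calymmian (200 Myr).

Paleogene → Cretaceous → Devonian → Ordovician → Cambrian → Calymmian; total span 1576.97 Myr; longest is Calymmian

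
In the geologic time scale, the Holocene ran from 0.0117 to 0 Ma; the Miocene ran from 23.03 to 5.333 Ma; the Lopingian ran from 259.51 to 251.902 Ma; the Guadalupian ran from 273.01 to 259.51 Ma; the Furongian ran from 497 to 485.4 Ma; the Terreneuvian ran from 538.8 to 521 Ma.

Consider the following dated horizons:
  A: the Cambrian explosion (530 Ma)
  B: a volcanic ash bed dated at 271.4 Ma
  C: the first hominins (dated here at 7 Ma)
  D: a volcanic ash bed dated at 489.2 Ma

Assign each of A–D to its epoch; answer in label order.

A — Terreneuvian; B — Guadalupian; C — Miocene; D — Furongian

A: 530 Ma lies in 538.8–521 Ma, so Terreneuvian.
B: 271.4 Ma lies in 273.01–259.51 Ma, so Guadalupian.
C: 7 Ma lies in 23.03–5.333 Ma, so Miocene.
D: 489.2 Ma lies in 497–485.4 Ma, so Furongian.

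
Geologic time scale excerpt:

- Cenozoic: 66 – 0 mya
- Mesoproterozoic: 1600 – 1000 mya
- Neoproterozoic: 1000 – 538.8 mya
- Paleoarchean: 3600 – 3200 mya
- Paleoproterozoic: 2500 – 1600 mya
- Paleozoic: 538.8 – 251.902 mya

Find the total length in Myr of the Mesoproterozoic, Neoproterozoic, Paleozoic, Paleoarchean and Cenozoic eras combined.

Duration is start − end for each: (1600 − 1000) + (1000 − 538.8) + (538.8 − 251.902) + (3600 − 3200) + (66 − 0).
That is 600 + 461.2 + 286.898 + 400 + 66, which totals 1814.098 million years.

1814.098 million years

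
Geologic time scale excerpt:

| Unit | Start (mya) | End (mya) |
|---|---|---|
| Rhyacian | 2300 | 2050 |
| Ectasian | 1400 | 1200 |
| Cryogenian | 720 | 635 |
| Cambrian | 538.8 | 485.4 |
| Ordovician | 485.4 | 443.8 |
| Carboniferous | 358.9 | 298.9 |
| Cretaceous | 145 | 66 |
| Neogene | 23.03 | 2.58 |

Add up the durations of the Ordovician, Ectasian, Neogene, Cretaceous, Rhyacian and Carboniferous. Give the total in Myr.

Each duration: Ordovician = 41.6; Ectasian = 200; Neogene = 20.45; Cretaceous = 79; Rhyacian = 250; Carboniferous = 60.
Sum: 41.6 + 200 + 20.45 + 79 + 250 + 60 = 651.05 Myr.

651.05 million years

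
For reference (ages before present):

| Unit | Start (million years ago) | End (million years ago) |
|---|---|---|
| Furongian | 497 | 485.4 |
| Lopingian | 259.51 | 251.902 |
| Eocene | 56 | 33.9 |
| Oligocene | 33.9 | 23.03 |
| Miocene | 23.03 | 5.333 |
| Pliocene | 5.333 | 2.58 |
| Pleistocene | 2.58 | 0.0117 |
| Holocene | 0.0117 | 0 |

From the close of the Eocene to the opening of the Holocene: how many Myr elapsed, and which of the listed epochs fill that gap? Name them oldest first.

The Eocene closes at 33.9 Ma and the Holocene opens at 0.0117 Ma, so the interval is 33.9 − 0.0117 = 33.8883 Myr.
An epoch fits inside if it starts at or after 33.9 Ma and ends at or before 0.0117 Ma; oldest first that gives Oligocene, Miocene, Pliocene, Pleistocene.

33.8883 million years; Oligocene, Miocene, Pliocene, Pleistocene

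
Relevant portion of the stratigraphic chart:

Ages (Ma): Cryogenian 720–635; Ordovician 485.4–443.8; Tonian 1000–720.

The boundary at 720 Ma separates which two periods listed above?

The Tonian ends at 720 Ma and the Cryogenian begins at 720 Ma, so they share that boundary.

Tonian and Cryogenian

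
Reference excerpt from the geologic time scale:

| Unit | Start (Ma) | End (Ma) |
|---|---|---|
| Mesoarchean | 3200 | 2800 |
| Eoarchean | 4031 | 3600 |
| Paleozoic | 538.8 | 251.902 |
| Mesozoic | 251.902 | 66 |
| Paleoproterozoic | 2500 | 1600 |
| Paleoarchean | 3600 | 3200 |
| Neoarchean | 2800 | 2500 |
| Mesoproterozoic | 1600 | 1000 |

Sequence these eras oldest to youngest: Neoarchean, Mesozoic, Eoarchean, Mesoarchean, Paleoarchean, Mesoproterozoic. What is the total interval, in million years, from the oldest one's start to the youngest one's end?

Eoarchean → Paleoarchean → Mesoarchean → Neoarchean → Mesoproterozoic → Mesozoic; total span 3965 Myr

Start ages (Ma): Eoarchean 4031, Paleoarchean 3600, Mesoarchean 3200, Neoarchean 2800, Mesoproterozoic 1600, Mesozoic 251.902.
Ordered oldest to youngest: Eoarchean, Paleoarchean, Mesoarchean, Neoarchean, Mesoproterozoic, Mesozoic.
Span = 4031 − 66 = 3965 Myr.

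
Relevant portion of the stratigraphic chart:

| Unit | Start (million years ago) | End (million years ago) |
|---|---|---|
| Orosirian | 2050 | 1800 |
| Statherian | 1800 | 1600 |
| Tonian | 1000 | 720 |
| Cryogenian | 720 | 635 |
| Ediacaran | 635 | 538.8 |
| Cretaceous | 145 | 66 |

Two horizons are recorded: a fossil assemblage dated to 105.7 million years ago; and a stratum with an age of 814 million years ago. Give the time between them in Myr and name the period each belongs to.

708.3 million years apart; the first in the Cretaceous, the second in the Tonian

Elapsed time: 814 − 105.7 = 708.3 Myr.
105.7 Ma lies within 145–66 Ma: Cretaceous.
814 Ma lies within 1000–720 Ma: Tonian.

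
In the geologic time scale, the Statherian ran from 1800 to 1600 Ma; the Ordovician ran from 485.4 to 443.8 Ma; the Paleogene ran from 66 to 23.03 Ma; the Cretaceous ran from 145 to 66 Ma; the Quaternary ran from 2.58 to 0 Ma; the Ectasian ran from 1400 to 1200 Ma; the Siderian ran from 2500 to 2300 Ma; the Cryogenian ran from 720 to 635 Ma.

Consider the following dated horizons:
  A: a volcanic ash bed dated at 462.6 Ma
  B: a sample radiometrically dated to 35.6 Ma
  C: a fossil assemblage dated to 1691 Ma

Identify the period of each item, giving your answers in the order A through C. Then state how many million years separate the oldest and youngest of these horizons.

A — Ordovician; B — Paleogene; C — Statherian; span 1655.4 million years

Match each age against the start–end ranges in the excerpt: A = 462.6 Ma → Ordovician (485.4–443.8); B = 35.6 Ma → Paleogene (66–23.03); C = 1691 Ma → Statherian (1800–1600).
The largest age is 1691 Ma and the smallest is 35.6 Ma; their difference is 1655.4 Myr.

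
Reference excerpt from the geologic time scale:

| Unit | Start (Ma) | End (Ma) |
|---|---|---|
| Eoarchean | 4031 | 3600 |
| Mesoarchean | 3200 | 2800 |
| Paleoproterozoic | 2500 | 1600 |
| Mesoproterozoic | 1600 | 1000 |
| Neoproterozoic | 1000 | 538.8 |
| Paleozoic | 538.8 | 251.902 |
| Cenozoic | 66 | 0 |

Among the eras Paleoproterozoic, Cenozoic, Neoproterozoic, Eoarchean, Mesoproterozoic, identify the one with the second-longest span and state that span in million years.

Start − end for each: Paleoproterozoic 2500 − 1600 = 900; Cenozoic 66 − 0 = 66; Neoproterozoic 1000 − 538.8 = 461.2; Eoarchean 4031 − 3600 = 431; Mesoproterozoic 1600 − 1000 = 600.
Ranking these from longest: Paleoproterozoic > Mesoproterozoic > Neoproterozoic > Eoarchean > Cenozoic.
Position 2 in that ranking is Mesoproterozoic, which lasted 600 Myr.

Mesoproterozoic, 600 million years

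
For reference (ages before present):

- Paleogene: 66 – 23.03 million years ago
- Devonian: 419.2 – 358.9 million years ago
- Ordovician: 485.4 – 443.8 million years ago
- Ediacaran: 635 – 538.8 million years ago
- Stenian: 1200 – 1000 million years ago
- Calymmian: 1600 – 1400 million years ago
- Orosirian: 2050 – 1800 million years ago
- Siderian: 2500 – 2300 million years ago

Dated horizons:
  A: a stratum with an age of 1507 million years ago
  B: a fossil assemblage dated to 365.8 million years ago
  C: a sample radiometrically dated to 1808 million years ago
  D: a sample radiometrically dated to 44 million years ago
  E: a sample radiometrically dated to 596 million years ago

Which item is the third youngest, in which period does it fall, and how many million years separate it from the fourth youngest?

Smaller Ma means younger, so youngest first: D 44 < B 365.8 < E 596 < A 1507 < C 1808.
Counting 3 along gives E (596 Ma); the excerpt puts that inside the Ediacaran, 635–538.8 Ma.
Next in line is A (1507 Ma), and 1507 − 596 = 911 Myr.

E, in the Ediacaran; 911 million years to A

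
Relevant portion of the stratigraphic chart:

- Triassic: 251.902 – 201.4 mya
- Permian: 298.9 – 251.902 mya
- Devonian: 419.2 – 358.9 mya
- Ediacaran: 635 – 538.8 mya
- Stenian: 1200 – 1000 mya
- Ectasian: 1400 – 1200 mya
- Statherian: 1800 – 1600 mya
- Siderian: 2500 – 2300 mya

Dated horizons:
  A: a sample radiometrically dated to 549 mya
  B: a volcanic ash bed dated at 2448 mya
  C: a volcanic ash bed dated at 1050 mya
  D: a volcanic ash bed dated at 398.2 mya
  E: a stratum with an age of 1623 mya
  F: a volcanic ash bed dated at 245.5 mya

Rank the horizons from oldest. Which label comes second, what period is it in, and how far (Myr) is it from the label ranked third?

Sorted oldest-first by Ma: B (2448), E (1623), C (1050), A (549), D (398.2), F (245.5).
The second oldest is E at 1623 Ma, which lies in 1800–1600 Ma: the Statherian.
The third oldest is C at 1050 Ma; separation = |1623 − 1050| = 573 Myr.

E, in the Statherian; 573 million years to C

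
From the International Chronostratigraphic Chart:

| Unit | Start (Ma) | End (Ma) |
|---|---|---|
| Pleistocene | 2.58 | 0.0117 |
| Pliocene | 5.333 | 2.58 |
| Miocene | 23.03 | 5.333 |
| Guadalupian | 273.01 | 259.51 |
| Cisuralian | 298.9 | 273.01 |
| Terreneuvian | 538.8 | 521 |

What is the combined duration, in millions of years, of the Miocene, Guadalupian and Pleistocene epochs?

Each duration: Miocene = 17.697; Guadalupian = 13.5; Pleistocene = 2.5683.
Sum: 17.697 + 13.5 + 2.5683 = 33.7653 Myr.

33.7653 million years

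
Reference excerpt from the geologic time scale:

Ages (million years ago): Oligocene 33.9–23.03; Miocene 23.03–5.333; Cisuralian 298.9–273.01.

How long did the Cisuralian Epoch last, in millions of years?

298.9 − 273.01 = 25.89 million years.

25.89 million years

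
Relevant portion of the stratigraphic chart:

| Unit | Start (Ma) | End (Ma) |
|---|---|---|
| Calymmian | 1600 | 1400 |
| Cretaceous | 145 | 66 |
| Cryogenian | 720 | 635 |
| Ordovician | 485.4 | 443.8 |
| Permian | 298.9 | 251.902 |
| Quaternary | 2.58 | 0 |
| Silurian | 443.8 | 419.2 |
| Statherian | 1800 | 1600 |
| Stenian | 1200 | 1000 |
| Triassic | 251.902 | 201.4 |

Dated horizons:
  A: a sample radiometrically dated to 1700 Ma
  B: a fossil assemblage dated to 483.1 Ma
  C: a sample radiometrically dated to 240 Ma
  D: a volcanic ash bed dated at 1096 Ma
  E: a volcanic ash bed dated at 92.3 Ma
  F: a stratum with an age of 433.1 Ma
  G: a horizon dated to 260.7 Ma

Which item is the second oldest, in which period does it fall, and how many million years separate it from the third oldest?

Sorted oldest-first by Ma: A (1700), D (1096), B (483.1), F (433.1), G (260.7), C (240), E (92.3).
The second oldest is D at 1096 Ma, which lies in 1200–1000 Ma: the Stenian.
The third oldest is B at 483.1 Ma; separation = |1096 − 483.1| = 612.9 Myr.

D, in the Stenian; 612.9 million years to B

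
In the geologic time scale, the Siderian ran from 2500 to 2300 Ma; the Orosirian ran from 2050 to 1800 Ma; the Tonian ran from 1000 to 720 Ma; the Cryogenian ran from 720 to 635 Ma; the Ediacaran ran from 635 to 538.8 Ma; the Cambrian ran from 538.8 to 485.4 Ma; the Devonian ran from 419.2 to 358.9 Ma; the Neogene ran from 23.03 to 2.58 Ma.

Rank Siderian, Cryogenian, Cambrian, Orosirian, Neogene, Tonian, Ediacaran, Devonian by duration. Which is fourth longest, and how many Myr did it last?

Start − end for each: Siderian 2500 − 2300 = 200; Cryogenian 720 − 635 = 85; Cambrian 538.8 − 485.4 = 53.4; Orosirian 2050 − 1800 = 250; Neogene 23.03 − 2.58 = 20.45; Tonian 1000 − 720 = 280; Ediacaran 635 − 538.8 = 96.2; Devonian 419.2 − 358.9 = 60.3.
Ranking these from longest: Tonian > Orosirian > Siderian > Ediacaran > Cryogenian > Devonian > Cambrian > Neogene.
Position 4 in that ranking is Ediacaran, which lasted 96.2 Myr.

Ediacaran, 96.2 million years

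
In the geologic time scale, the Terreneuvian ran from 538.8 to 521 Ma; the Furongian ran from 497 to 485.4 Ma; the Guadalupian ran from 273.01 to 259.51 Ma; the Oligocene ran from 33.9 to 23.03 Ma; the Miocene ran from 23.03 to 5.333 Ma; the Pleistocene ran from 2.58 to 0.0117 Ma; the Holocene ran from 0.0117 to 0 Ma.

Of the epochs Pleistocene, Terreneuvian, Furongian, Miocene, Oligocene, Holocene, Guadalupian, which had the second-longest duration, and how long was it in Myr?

Miocene, 17.697 million years

Durations: Pleistocene 2.5683; Terreneuvian 17.8; Furongian 11.6; Miocene 17.697; Oligocene 10.87; Holocene 0.0117; Guadalupian 13.5 Myr.
Sorted longest-first: Terreneuvian (17.8), Miocene (17.697), Guadalupian (13.5), Furongian (11.6), Oligocene (10.87), Pleistocene (2.5683), Holocene (0.0117).
The second longest is Miocene at 17.697 Myr.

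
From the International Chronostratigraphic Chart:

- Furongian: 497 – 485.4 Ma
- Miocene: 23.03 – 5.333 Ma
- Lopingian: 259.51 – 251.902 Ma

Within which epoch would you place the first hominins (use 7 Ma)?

7 Ma lies between 23.03 and 5.333 Ma, so it falls in the Miocene.

Miocene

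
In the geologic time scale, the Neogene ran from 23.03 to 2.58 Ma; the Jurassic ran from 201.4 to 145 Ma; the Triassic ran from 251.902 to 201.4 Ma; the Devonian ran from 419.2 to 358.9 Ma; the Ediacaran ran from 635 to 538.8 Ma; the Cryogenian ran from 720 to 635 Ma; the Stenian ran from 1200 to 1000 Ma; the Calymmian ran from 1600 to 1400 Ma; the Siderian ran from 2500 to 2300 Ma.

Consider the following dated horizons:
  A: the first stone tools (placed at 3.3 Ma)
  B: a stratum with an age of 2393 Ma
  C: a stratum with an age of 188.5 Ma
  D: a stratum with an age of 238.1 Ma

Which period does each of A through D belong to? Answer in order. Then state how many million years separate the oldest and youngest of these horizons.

A — Neogene; B — Siderian; C — Jurassic; D — Triassic; span 2389.7 million years

Match each age against the start–end ranges in the excerpt: A = 3.3 Ma → Neogene (23.03–2.58); B = 2393 Ma → Siderian (2500–2300); C = 188.5 Ma → Jurassic (201.4–145); D = 238.1 Ma → Triassic (251.902–201.4).
The largest age is 2393 Ma and the smallest is 3.3 Ma; their difference is 2389.7 Myr.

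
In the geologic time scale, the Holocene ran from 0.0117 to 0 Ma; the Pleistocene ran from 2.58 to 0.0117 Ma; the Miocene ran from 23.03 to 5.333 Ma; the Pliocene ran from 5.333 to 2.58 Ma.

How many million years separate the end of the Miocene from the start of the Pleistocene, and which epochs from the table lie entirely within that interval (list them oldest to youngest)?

2.753 million years; Pliocene

End of Miocene = 5.333 Ma; start of Pleistocene = 2.58 Ma.
Gap = 5.333 − 2.58 = 2.753 Myr.
Epochs wholly inside 5.333–2.58 Ma: Pliocene (5.333–2.58).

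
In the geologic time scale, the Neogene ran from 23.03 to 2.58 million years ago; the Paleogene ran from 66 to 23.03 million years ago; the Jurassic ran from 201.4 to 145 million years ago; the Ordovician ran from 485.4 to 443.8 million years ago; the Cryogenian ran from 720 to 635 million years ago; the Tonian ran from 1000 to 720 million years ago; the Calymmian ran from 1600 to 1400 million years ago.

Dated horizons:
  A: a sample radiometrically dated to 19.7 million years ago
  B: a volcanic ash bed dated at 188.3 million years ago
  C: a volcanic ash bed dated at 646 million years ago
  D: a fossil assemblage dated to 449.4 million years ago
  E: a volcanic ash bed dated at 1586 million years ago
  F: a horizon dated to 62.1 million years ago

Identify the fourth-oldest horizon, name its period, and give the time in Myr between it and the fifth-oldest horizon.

Sorted oldest-first by Ma: E (1586), C (646), D (449.4), B (188.3), F (62.1), A (19.7).
The fourth oldest is B at 188.3 Ma, which lies in 201.4–145 Ma: the Jurassic.
The fifth oldest is F at 62.1 Ma; separation = |188.3 − 62.1| = 126.2 Myr.

B, in the Jurassic; 126.2 million years to F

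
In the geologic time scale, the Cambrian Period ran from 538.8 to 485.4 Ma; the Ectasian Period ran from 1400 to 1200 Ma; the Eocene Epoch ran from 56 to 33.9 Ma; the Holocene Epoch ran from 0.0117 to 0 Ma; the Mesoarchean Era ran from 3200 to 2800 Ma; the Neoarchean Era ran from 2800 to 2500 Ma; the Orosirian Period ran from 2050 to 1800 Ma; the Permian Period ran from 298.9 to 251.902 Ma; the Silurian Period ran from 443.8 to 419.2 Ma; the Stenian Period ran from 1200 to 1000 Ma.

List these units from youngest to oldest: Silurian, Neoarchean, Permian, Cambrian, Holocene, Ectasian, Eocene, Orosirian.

Read off each span (Ma): Silurian 443.8–419.2; Neoarchean 2800–2500; Permian 298.9–251.902; Cambrian 538.8–485.4; Holocene 0.0117–0; Ectasian 1400–1200; Eocene 56–33.9; Orosirian 2050–1800.
Larger Ma is older, so oldest→youngest is Neoarchean, Orosirian, Ectasian, Cambrian, Silurian, Permian, Eocene, Holocene; reverse it for youngest→oldest.

Holocene, Eocene, Permian, Silurian, Cambrian, Ectasian, Orosirian, Neoarchean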